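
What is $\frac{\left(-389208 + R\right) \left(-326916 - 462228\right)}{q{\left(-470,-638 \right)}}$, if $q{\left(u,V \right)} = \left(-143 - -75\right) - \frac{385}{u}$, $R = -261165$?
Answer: $- \frac{16081455788976}{2105} \approx -7.6396 \cdot 10^{9}$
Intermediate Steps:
$q{\left(u,V \right)} = -68 - \frac{385}{u}$ ($q{\left(u,V \right)} = \left(-143 + 75\right) - \frac{385}{u} = -68 - \frac{385}{u}$)
$\frac{\left(-389208 + R\right) \left(-326916 - 462228\right)}{q{\left(-470,-638 \right)}} = \frac{\left(-389208 - 261165\right) \left(-326916 - 462228\right)}{-68 - \frac{385}{-470}} = \frac{\left(-650373\right) \left(-789144\right)}{-68 - - \frac{77}{94}} = \frac{513237950712}{-68 + \frac{77}{94}} = \frac{513237950712}{- \frac{6315}{94}} = 513237950712 \left(- \frac{94}{6315}\right) = - \frac{16081455788976}{2105}$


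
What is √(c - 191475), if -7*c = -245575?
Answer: 5*I*√306530/7 ≈ 395.47*I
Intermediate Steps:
c = 245575/7 (c = -⅐*(-245575) = 245575/7 ≈ 35082.)
√(c - 191475) = √(245575/7 - 191475) = √(-1094750/7) = 5*I*√306530/7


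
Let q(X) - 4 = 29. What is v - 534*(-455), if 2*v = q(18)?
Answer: 485973/2 ≈ 2.4299e+5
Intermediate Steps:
q(X) = 33 (q(X) = 4 + 29 = 33)
v = 33/2 (v = (½)*33 = 33/2 ≈ 16.500)
v - 534*(-455) = 33/2 - 534*(-455) = 33/2 + 242970 = 485973/2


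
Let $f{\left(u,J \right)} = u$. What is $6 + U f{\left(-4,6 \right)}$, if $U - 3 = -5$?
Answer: $14$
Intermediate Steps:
$U = -2$ ($U = 3 - 5 = -2$)
$6 + U f{\left(-4,6 \right)} = 6 - -8 = 6 + 8 = 14$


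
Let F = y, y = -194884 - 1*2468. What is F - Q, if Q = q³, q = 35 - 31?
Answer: -197416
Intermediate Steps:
q = 4
y = -197352 (y = -194884 - 2468 = -197352)
Q = 64 (Q = 4³ = 64)
F = -197352
F - Q = -197352 - 1*64 = -197352 - 64 = -197416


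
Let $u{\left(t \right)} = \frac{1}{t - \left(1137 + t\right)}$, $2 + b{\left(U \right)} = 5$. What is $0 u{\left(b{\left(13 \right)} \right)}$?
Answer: $0$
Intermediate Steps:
$b{\left(U \right)} = 3$ ($b{\left(U \right)} = -2 + 5 = 3$)
$u{\left(t \right)} = - \frac{1}{1137}$ ($u{\left(t \right)} = \frac{1}{-1137} = - \frac{1}{1137}$)
$0 u{\left(b{\left(13 \right)} \right)} = 0 \left(- \frac{1}{1137}\right) = 0$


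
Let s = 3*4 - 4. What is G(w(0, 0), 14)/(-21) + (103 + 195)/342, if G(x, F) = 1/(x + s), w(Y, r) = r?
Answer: 8287/9576 ≈ 0.86539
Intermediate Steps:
s = 8 (s = 12 - 4 = 8)
G(x, F) = 1/(8 + x) (G(x, F) = 1/(x + 8) = 1/(8 + x))
G(w(0, 0), 14)/(-21) + (103 + 195)/342 = 1/((8 + 0)*(-21)) + (103 + 195)/342 = -1/21/8 + 298*(1/342) = (1/8)*(-1/21) + 149/171 = -1/168 + 149/171 = 8287/9576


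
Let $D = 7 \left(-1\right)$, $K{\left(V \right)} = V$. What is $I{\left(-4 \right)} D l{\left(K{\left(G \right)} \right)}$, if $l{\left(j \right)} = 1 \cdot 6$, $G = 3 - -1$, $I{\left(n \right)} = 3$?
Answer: $-126$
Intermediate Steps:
$G = 4$ ($G = 3 + 1 = 4$)
$l{\left(j \right)} = 6$
$D = -7$
$I{\left(-4 \right)} D l{\left(K{\left(G \right)} \right)} = 3 \left(-7\right) 6 = \left(-21\right) 6 = -126$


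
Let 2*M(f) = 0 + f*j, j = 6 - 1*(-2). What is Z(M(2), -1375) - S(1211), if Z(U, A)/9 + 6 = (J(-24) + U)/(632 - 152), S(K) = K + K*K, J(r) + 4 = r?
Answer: -11742291/8 ≈ -1.4678e+6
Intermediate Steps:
J(r) = -4 + r
S(K) = K + K**2
j = 8 (j = 6 + 2 = 8)
M(f) = 4*f (M(f) = (0 + f*8)/2 = (0 + 8*f)/2 = (8*f)/2 = 4*f)
Z(U, A) = -2181/40 + 3*U/160 (Z(U, A) = -54 + 9*(((-4 - 24) + U)/(632 - 152)) = -54 + 9*((-28 + U)/480) = -54 + 9*((-28 + U)*(1/480)) = -54 + 9*(-7/120 + U/480) = -54 + (-21/40 + 3*U/160) = -2181/40 + 3*U/160)
Z(M(2), -1375) - S(1211) = (-2181/40 + 3*(4*2)/160) - 1211*(1 + 1211) = (-2181/40 + (3/160)*8) - 1211*1212 = (-2181/40 + 3/20) - 1*1467732 = -435/8 - 1467732 = -11742291/8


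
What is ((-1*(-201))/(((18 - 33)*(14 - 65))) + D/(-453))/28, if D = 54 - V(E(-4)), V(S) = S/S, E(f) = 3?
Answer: 1403/269535 ≈ 0.0052053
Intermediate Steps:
V(S) = 1
D = 53 (D = 54 - 1*1 = 54 - 1 = 53)
((-1*(-201))/(((18 - 33)*(14 - 65))) + D/(-453))/28 = ((-1*(-201))/(((18 - 33)*(14 - 65))) + 53/(-453))/28 = (201/((-15*(-51))) + 53*(-1/453))*(1/28) = (201/765 - 53/453)*(1/28) = (201*(1/765) - 53/453)*(1/28) = (67/255 - 53/453)*(1/28) = (5612/38505)*(1/28) = 1403/269535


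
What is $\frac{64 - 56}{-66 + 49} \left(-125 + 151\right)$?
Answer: $- \frac{208}{17} \approx -12.235$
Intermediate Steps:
$\frac{64 - 56}{-66 + 49} \left(-125 + 151\right) = \frac{8}{-17} \cdot 26 = 8 \left(- \frac{1}{17}\right) 26 = \left(- \frac{8}{17}\right) 26 = - \frac{208}{17}$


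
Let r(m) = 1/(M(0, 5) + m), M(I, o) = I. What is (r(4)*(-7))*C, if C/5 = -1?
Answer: 35/4 ≈ 8.7500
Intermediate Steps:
C = -5 (C = 5*(-1) = -5)
r(m) = 1/m (r(m) = 1/(0 + m) = 1/m)
(r(4)*(-7))*C = (-7/4)*(-5) = ((¼)*(-7))*(-5) = -7/4*(-5) = 35/4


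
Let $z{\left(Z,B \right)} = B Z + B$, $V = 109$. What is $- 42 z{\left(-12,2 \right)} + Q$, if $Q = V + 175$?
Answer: $1208$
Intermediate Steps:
$z{\left(Z,B \right)} = B + B Z$
$Q = 284$ ($Q = 109 + 175 = 284$)
$- 42 z{\left(-12,2 \right)} + Q = - 42 \cdot 2 \left(1 - 12\right) + 284 = - 42 \cdot 2 \left(-11\right) + 284 = \left(-42\right) \left(-22\right) + 284 = 924 + 284 = 1208$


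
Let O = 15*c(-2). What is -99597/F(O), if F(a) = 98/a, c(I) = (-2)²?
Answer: -2987910/49 ≈ -60978.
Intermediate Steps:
c(I) = 4
O = 60 (O = 15*4 = 60)
-99597/F(O) = -99597/(98/60) = -99597/(98*(1/60)) = -99597/49/30 = -99597*30/49 = -2987910/49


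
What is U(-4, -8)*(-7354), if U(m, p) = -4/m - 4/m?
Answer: -14708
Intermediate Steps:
U(m, p) = -8/m
U(-4, -8)*(-7354) = -8/(-4)*(-7354) = -8*(-¼)*(-7354) = 2*(-7354) = -14708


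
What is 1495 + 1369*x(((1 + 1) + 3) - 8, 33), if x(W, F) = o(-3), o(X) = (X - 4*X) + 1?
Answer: 15185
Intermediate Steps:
o(X) = 1 - 3*X (o(X) = -3*X + 1 = 1 - 3*X)
x(W, F) = 10 (x(W, F) = 1 - 3*(-3) = 1 + 9 = 10)
1495 + 1369*x(((1 + 1) + 3) - 8, 33) = 1495 + 1369*10 = 1495 + 13690 = 15185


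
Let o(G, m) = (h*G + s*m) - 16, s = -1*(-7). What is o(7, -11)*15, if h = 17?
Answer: 390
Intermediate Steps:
s = 7
o(G, m) = -16 + 7*m + 17*G (o(G, m) = (17*G + 7*m) - 16 = (7*m + 17*G) - 16 = -16 + 7*m + 17*G)
o(7, -11)*15 = (-16 + 7*(-11) + 17*7)*15 = (-16 - 77 + 119)*15 = 26*15 = 390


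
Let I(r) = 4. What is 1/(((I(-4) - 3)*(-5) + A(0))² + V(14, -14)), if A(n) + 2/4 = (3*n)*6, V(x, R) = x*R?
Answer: -4/663 ≈ -0.0060332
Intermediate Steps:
V(x, R) = R*x
A(n) = -½ + 18*n (A(n) = -½ + (3*n)*6 = -½ + 18*n)
1/(((I(-4) - 3)*(-5) + A(0))² + V(14, -14)) = 1/(((4 - 3)*(-5) + (-½ + 18*0))² - 14*14) = 1/((1*(-5) + (-½ + 0))² - 196) = 1/((-5 - ½)² - 196) = 1/((-11/2)² - 196) = 1/(121/4 - 196) = 1/(-663/4) = -4/663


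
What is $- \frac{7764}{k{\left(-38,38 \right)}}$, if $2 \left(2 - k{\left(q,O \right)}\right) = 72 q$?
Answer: $- \frac{3882}{685} \approx -5.6672$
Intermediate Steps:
$k{\left(q,O \right)} = 2 - 36 q$ ($k{\left(q,O \right)} = 2 - \frac{72 q}{2} = 2 - 36 q$)
$- \frac{7764}{k{\left(-38,38 \right)}} = - \frac{7764}{2 - -1368} = - \frac{7764}{2 + 1368} = - \frac{7764}{1370} = \left(-7764\right) \frac{1}{1370} = - \frac{3882}{685}$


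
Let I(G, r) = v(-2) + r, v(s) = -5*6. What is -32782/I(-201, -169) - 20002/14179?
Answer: 460835580/2821621 ≈ 163.32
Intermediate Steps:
v(s) = -30
I(G, r) = -30 + r
-32782/I(-201, -169) - 20002/14179 = -32782/(-30 - 169) - 20002/14179 = -32782/(-199) - 20002*1/14179 = -32782*(-1/199) - 20002/14179 = 32782/199 - 20002/14179 = 460835580/2821621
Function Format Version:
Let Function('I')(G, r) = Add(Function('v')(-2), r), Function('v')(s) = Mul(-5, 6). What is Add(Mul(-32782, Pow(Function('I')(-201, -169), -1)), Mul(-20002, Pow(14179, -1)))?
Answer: Rational(460835580, 2821621) ≈ 163.32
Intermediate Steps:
Function('v')(s) = -30
Function('I')(G, r) = Add(-30, r)
Add(Mul(-32782, Pow(Function('I')(-201, -169), -1)), Mul(-20002, Pow(14179, -1))) = Add(Mul(-32782, Pow(Add(-30, -169), -1)), Mul(-20002, Pow(14179, -1))) = Add(Mul(-32782, Pow(-199, -1)), Mul(-20002, Rational(1, 14179))) = Add(Mul(-32782, Rational(-1, 199)), Rational(-20002, 14179)) = Add(Rational(32782, 199), Rational(-20002, 14179)) = Rational(460835580, 2821621)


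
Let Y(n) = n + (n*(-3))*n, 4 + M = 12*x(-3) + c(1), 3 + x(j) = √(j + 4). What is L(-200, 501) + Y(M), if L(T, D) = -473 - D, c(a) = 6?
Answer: -2448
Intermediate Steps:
x(j) = -3 + √(4 + j) (x(j) = -3 + √(j + 4) = -3 + √(4 + j))
M = -22 (M = -4 + (12*(-3 + √(4 - 3)) + 6) = -4 + (12*(-3 + √1) + 6) = -4 + (12*(-3 + 1) + 6) = -4 + (12*(-2) + 6) = -4 + (-24 + 6) = -4 - 18 = -22)
Y(n) = n - 3*n² (Y(n) = n + (-3*n)*n = n - 3*n²)
L(-200, 501) + Y(M) = (-473 - 1*501) - 22*(1 - 3*(-22)) = (-473 - 501) - 22*(1 + 66) = -974 - 22*67 = -974 - 1474 = -2448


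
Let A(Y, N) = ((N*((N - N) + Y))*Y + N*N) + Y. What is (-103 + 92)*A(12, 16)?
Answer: -28292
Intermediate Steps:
A(Y, N) = Y + N² + N*Y² (A(Y, N) = ((N*(0 + Y))*Y + N²) + Y = ((N*Y)*Y + N²) + Y = (N*Y² + N²) + Y = (N² + N*Y²) + Y = Y + N² + N*Y²)
(-103 + 92)*A(12, 16) = (-103 + 92)*(12 + 16² + 16*12²) = -11*(12 + 256 + 16*144) = -11*(12 + 256 + 2304) = -11*2572 = -28292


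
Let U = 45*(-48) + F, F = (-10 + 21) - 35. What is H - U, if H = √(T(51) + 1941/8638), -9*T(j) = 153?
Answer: 2184 + I*√1251689390/8638 ≈ 2184.0 + 4.0958*I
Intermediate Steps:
F = -24 (F = 11 - 35 = -24)
T(j) = -17 (T(j) = -⅑*153 = -17)
U = -2184 (U = 45*(-48) - 24 = -2160 - 24 = -2184)
H = I*√1251689390/8638 (H = √(-17 + 1941/8638) = √(-144905/8638) = I*√1251689390/8638 ≈ 4.0958*I)
H - U = I*√1251689390/8638 - 1*(-2184) = I*√1251689390/8638 + 2184 = 2184 + I*√1251689390/8638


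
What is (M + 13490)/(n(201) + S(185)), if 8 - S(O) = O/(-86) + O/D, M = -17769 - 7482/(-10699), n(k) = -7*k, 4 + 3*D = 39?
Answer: 27555670478/9098953851 ≈ 3.0284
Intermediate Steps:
D = 35/3 (D = -4/3 + (⅓)*39 = -4/3 + 13 = 35/3 ≈ 11.667)
M = -190103049/10699 (M = -17769 - 7482*(-1)/10699 = -17769 - 1*(-7482/10699) = -17769 + 7482/10699 = -190103049/10699 ≈ -17768.)
S(O) = 8 - 223*O/3010 (S(O) = 8 - (O/(-86) + O/(35/3)) = 8 - (O*(-1/86) + O*(3/35)) = 8 - (-O/86 + 3*O/35) = 8 - 223*O/3010)
(M + 13490)/(n(201) + S(185)) = (-190103049/10699 + 13490)/(-7*201 + (8 - 223/3010*185)) = -45773539/(10699*(-1407 + (8 - 8251/602))) = -45773539/(10699*(-1407 - 3435/602)) = -45773539/(10699*(-850449/602)) = -45773539/10699*(-602/850449) = 27555670478/9098953851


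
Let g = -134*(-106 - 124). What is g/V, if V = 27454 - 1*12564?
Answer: 3082/1489 ≈ 2.0698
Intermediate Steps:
V = 14890 (V = 27454 - 12564 = 14890)
g = 30820 (g = -134*(-230) = 30820)
g/V = 30820/14890 = 30820*(1/14890) = 3082/1489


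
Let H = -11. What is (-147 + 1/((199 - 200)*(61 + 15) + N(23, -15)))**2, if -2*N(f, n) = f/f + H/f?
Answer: 66492295321/3076516 ≈ 21613.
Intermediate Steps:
N(f, n) = -1/2 + 11/(2*f) (N(f, n) = -(f/f - 11/f)/2 = -(1 - 11/f)/2 = -1/2 + 11/(2*f))
(-147 + 1/((199 - 200)*(61 + 15) + N(23, -15)))**2 = (-147 + 1/((199 - 200)*(61 + 15) + (1/2)*(11 - 1*23)/23))**2 = (-147 + 1/(-1*76 + (1/2)*(1/23)*(11 - 23)))**2 = (-147 + 1/(-76 + (1/2)*(1/23)*(-12)))**2 = (-147 + 1/(-76 - 6/23))**2 = (-147 + 1/(-1754/23))**2 = (-147 - 23/1754)**2 = (-257861/1754)**2 = 66492295321/3076516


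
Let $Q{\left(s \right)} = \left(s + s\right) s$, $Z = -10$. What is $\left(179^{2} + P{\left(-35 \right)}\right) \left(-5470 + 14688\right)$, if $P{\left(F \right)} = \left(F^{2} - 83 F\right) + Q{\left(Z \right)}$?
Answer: $335267878$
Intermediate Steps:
$Q{\left(s \right)} = 2 s^{2}$ ($Q{\left(s \right)} = 2 s s = 2 s^{2}$)
$P{\left(F \right)} = 200 + F^{2} - 83 F$ ($P{\left(F \right)} = \left(F^{2} - 83 F\right) + 2 \left(-10\right)^{2} = \left(F^{2} - 83 F\right) + 2 \cdot 100 = \left(F^{2} - 83 F\right) + 200 = 200 + F^{2} - 83 F$)
$\left(179^{2} + P{\left(-35 \right)}\right) \left(-5470 + 14688\right) = \left(179^{2} + \left(200 + \left(-35\right)^{2} - -2905\right)\right) \left(-5470 + 14688\right) = \left(32041 + \left(200 + 1225 + 2905\right)\right) 9218 = \left(32041 + 4330\right) 9218 = 36371 \cdot 9218 = 335267878$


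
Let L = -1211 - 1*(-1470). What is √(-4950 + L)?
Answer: I*√4691 ≈ 68.491*I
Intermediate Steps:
L = 259 (L = -1211 + 1470 = 259)
√(-4950 + L) = √(-4950 + 259) = √(-4691) = I*√4691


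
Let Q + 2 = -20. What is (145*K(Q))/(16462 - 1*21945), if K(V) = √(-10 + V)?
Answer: -580*I*√2/5483 ≈ -0.1496*I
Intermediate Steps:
Q = -22 (Q = -2 - 20 = -22)
(145*K(Q))/(16462 - 1*21945) = (145*√(-10 - 22))/(16462 - 1*21945) = (145*√(-32))/(16462 - 21945) = (145*(4*I*√2))/(-5483) = (580*I*√2)*(-1/5483) = -580*I*√2/5483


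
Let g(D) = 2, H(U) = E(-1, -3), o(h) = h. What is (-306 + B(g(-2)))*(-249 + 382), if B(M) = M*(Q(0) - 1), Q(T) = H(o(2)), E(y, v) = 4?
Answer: -39900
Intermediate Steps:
H(U) = 4
Q(T) = 4
B(M) = 3*M (B(M) = M*(4 - 1) = M*3 = 3*M)
(-306 + B(g(-2)))*(-249 + 382) = (-306 + 3*2)*(-249 + 382) = (-306 + 6)*133 = -300*133 = -39900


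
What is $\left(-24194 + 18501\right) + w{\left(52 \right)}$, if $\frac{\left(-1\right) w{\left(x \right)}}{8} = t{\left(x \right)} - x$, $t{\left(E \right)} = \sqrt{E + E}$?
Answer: $-5277 - 16 \sqrt{26} \approx -5358.6$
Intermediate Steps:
$t{\left(E \right)} = \sqrt{2} \sqrt{E}$ ($t{\left(E \right)} = \sqrt{2 E} = \sqrt{2} \sqrt{E}$)
$w{\left(x \right)} = 8 x - 8 \sqrt{2} \sqrt{x}$ ($w{\left(x \right)} = - 8 \left(\sqrt{2} \sqrt{x} - x\right) = - 8 \left(- x + \sqrt{2} \sqrt{x}\right) = 8 x - 8 \sqrt{2} \sqrt{x}$)
$\left(-24194 + 18501\right) + w{\left(52 \right)} = \left(-24194 + 18501\right) + \left(8 \cdot 52 - 8 \sqrt{2} \sqrt{52}\right) = -5693 + \left(416 - 8 \sqrt{2} \cdot 2 \sqrt{13}\right) = -5693 + \left(416 - 16 \sqrt{26}\right) = -5277 - 16 \sqrt{26}$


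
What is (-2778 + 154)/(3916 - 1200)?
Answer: -656/679 ≈ -0.96613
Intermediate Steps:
(-2778 + 154)/(3916 - 1200) = -2624/2716 = -2624*1/2716 = -656/679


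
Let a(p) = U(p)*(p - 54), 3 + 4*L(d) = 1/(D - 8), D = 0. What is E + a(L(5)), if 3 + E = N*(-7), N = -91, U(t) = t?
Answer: 693041/1024 ≈ 676.80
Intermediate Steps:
L(d) = -25/32 (L(d) = -3/4 + 1/(4*(0 - 8)) = -3/4 + (1/4)/(-8) = -3/4 + (1/4)*(-1/8) = -3/4 - 1/32 = -25/32)
a(p) = p*(-54 + p) (a(p) = p*(p - 54) = p*(-54 + p))
E = 634 (E = -3 - 91*(-7) = -3 + 637 = 634)
E + a(L(5)) = 634 - 25*(-54 - 25/32)/32 = 634 - 25/32*(-1753/32) = 634 + 43825/1024 = 693041/1024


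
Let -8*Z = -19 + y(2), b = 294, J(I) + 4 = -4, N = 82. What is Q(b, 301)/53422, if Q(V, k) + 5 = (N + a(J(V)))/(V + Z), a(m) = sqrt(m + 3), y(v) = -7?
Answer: -137/1549238 + 2*I*sqrt(5)/31759379 ≈ -8.8431e-5 + 1.4081e-7*I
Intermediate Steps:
J(I) = -8 (J(I) = -4 - 4 = -8)
Z = 13/4 (Z = -(-19 - 7)/8 = -1/8*(-26) = 13/4 ≈ 3.2500)
a(m) = sqrt(3 + m)
Q(V, k) = -5 + (82 + I*sqrt(5))/(13/4 + V) (Q(V, k) = -5 + (82 + sqrt(3 - 8))/(V + 13/4) = -5 + (82 + sqrt(-5))/(13/4 + V) = -5 + (82 + I*sqrt(5))/(13/4 + V))
Q(b, 301)/53422 = ((263 - 20*294 + 4*I*sqrt(5))/(13 + 4*294))/53422 = ((263 - 5880 + 4*I*sqrt(5))/(13 + 1176))*(1/53422) = ((-5617 + 4*I*sqrt(5))/1189)*(1/53422) = (-137/29 + 4*I*sqrt(5)/1189)*(1/53422) = -137/1549238 + 2*I*sqrt(5)/31759379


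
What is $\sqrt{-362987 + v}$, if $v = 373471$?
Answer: $2 \sqrt{2621} \approx 102.39$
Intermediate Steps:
$\sqrt{-362987 + v} = \sqrt{-362987 + 373471} = \sqrt{10484} = 2 \sqrt{2621}$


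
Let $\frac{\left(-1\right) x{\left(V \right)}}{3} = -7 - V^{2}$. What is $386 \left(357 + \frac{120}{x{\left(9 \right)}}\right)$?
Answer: $\frac{1517752}{11} \approx 1.3798 \cdot 10^{5}$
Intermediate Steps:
$x{\left(V \right)} = 21 + 3 V^{2}$ ($x{\left(V \right)} = - 3 \left(-7 - V^{2}\right) = 21 + 3 V^{2}$)
$386 \left(357 + \frac{120}{x{\left(9 \right)}}\right) = 386 \left(357 + \frac{120}{21 + 3 \cdot 9^{2}}\right) = 386 \left(357 + \frac{120}{21 + 3 \cdot 81}\right) = 386 \left(357 + \frac{120}{21 + 243}\right) = 386 \left(357 + \frac{120}{264}\right) = 386 \left(357 + 120 \cdot \frac{1}{264}\right) = 386 \left(357 + \frac{5}{11}\right) = 386 \cdot \frac{3932}{11} = \frac{1517752}{11}$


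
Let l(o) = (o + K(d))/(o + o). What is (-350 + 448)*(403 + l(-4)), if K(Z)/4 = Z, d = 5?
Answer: 39298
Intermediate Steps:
K(Z) = 4*Z
l(o) = (20 + o)/(2*o) (l(o) = (o + 4*5)/(o + o) = (o + 20)/((2*o)) = (20 + o)*(1/(2*o)) = (20 + o)/(2*o))
(-350 + 448)*(403 + l(-4)) = (-350 + 448)*(403 + (1/2)*(20 - 4)/(-4)) = 98*(403 + (1/2)*(-1/4)*16) = 98*(403 - 2) = 98*401 = 39298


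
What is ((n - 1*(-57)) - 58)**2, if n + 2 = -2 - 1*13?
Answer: 324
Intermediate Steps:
n = -17 (n = -2 + (-2 - 1*13) = -2 + (-2 - 13) = -2 - 15 = -17)
((n - 1*(-57)) - 58)**2 = ((-17 - 1*(-57)) - 58)**2 = ((-17 + 57) - 58)**2 = (40 - 58)**2 = (-18)**2 = 324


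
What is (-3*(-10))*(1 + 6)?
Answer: 210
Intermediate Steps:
(-3*(-10))*(1 + 6) = 30*7 = 210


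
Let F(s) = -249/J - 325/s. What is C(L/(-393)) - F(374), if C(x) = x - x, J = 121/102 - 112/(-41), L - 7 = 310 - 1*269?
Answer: 394778057/6127990 ≈ 64.422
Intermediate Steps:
L = 48 (L = 7 + (310 - 1*269) = 7 + (310 - 269) = 7 + 41 = 48)
J = 16385/4182 (J = 121*(1/102) - 112*(-1/41) = 121/102 + 112/41 = 16385/4182 ≈ 3.9180)
C(x) = 0
F(s) = -1041318/16385 - 325/s (F(s) = -249/16385/4182 - 325/s = -249*4182/16385 - 325/s = -1041318/16385 - 325/s)
C(L/(-393)) - F(374) = 0 - (-1041318/16385 - 325/374) = 0 - 1*(-394778057/6127990) = 0 + 394778057/6127990 = 394778057/6127990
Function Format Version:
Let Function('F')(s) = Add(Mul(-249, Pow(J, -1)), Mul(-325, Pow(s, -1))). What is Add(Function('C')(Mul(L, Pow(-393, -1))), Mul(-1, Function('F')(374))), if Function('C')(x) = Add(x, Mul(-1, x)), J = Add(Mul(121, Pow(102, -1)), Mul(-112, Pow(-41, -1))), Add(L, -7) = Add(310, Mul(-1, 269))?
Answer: Rational(394778057, 6127990) ≈ 64.422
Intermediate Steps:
L = 48 (L = Add(7, Add(310, Mul(-1, 269))) = Add(7, Add(310, -269)) = Add(7, 41) = 48)
J = Rational(16385, 4182) (J = Add(Mul(121, Rational(1, 102)), Mul(-112, Rational(-1, 41))) = Add(Rational(121, 102), Rational(112, 41)) = Rational(16385, 4182) ≈ 3.9180)
Function('C')(x) = 0
Function('F')(s) = Add(Rational(-1041318, 16385), Mul(-325, Pow(s, -1))) (Function('F')(s) = Add(Mul(-249, Pow(Rational(16385, 4182), -1)), Mul(-325, Pow(s, -1))) = Add(Mul(-249, Rational(4182, 16385)), Mul(-325, Pow(s, -1))) = Add(Rational(-1041318, 16385), Mul(-325, Pow(s, -1))))
Add(Function('C')(Mul(L, Pow(-393, -1))), Mul(-1, Function('F')(374))) = Add(0, Mul(-1, Add(Rational(-1041318, 16385), Mul(-325, Pow(374, -1))))) = Add(0, Mul(-1, Add(Rational(-1041318, 16385), Mul(-325, Rational(1, 374))))) = Add(0, Mul(-1, Add(Rational(-1041318, 16385), Rational(-325, 374)))) = Add(0, Mul(-1, Rational(-394778057, 6127990))) = Add(0, Rational(394778057, 6127990)) = Rational(394778057, 6127990)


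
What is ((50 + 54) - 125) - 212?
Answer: -233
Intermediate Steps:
((50 + 54) - 125) - 212 = (104 - 125) - 212 = -21 - 212 = -233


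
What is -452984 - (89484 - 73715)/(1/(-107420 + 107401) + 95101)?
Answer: -818505242923/1806918 ≈ -4.5298e+5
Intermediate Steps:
-452984 - (89484 - 73715)/(1/(-107420 + 107401) + 95101) = -452984 - 15769/(1/(-19) + 95101) = -452984 - 15769/(-1/19 + 95101) = -452984 - 15769/1806918/19 = -452984 - 15769*19/1806918 = -452984 - 1*299611/1806918 = -452984 - 299611/1806918 = -818505242923/1806918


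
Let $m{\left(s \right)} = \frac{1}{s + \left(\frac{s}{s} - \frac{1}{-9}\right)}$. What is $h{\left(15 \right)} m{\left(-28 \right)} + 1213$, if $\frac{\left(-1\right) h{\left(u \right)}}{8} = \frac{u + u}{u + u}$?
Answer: $\frac{146809}{121} \approx 1213.3$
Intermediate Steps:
$h{\left(u \right)} = -8$ ($h{\left(u \right)} = - 8 \frac{u + u}{u + u} = - 8 \frac{2 u}{2 u} = - 8 \cdot 2 u \frac{1}{2 u} = \left(-8\right) 1 = -8$)
$m{\left(s \right)} = \frac{1}{\frac{10}{9} + s}$ ($m{\left(s \right)} = \frac{1}{s + \left(1 - - \frac{1}{9}\right)} = \frac{1}{s + \left(1 + \frac{1}{9}\right)} = \frac{1}{s + \frac{10}{9}} = \frac{1}{\frac{10}{9} + s}$)
$h{\left(15 \right)} m{\left(-28 \right)} + 1213 = - 8 \frac{9}{10 + 9 \left(-28\right)} + 1213 = - 8 \frac{9}{10 - 252} + 1213 = - 8 \frac{9}{-242} + 1213 = - 8 \cdot 9 \left(- \frac{1}{242}\right) + 1213 = \left(-8\right) \left(- \frac{9}{242}\right) + 1213 = \frac{36}{121} + 1213 = \frac{146809}{121}$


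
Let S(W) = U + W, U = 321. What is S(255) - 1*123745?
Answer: -123169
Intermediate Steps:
S(W) = 321 + W
S(255) - 1*123745 = (321 + 255) - 1*123745 = 576 - 123745 = -123169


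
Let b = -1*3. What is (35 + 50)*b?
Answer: -255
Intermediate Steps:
b = -3
(35 + 50)*b = (35 + 50)*(-3) = 85*(-3) = -255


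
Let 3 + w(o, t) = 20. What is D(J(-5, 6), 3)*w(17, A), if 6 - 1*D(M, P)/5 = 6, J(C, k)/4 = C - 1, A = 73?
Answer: 0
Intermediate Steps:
w(o, t) = 17 (w(o, t) = -3 + 20 = 17)
J(C, k) = -4 + 4*C (J(C, k) = 4*(C - 1) = 4*(-1 + C) = -4 + 4*C)
D(M, P) = 0 (D(M, P) = 30 - 5*6 = 30 - 30 = 0)
D(J(-5, 6), 3)*w(17, A) = 0*17 = 0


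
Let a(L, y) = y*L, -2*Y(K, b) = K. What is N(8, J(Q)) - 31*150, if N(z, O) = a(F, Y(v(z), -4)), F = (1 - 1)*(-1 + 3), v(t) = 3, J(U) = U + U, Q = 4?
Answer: -4650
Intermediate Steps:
J(U) = 2*U
Y(K, b) = -K/2
F = 0 (F = 0*2 = 0)
a(L, y) = L*y
N(z, O) = 0 (N(z, O) = 0*(-½*3) = 0*(-3/2) = 0)
N(8, J(Q)) - 31*150 = 0 - 31*150 = 0 - 4650 = -4650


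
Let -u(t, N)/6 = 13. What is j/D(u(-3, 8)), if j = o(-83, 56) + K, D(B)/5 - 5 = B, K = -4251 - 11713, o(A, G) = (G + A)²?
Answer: 3047/73 ≈ 41.740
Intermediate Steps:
o(A, G) = (A + G)²
u(t, N) = -78 (u(t, N) = -6*13 = -78)
K = -15964
D(B) = 25 + 5*B
j = -15235 (j = (-83 + 56)² - 15964 = (-27)² - 15964 = 729 - 15964 = -15235)
j/D(u(-3, 8)) = -15235/(25 + 5*(-78)) = -15235/(25 - 390) = -15235/(-365) = -15235*(-1/365) = 3047/73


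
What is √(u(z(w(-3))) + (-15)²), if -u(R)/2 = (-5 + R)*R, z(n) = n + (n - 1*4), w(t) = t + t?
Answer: I*√447 ≈ 21.142*I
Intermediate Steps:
w(t) = 2*t
z(n) = -4 + 2*n (z(n) = n + (n - 4) = n + (-4 + n) = -4 + 2*n)
u(R) = -2*R*(-5 + R) (u(R) = -2*(-5 + R)*R = -2*R*(-5 + R))
√(u(z(w(-3))) + (-15)²) = √(2*(-4 + 2*(2*(-3)))*(5 - (-4 + 2*(2*(-3)))) + (-15)²) = √(2*(-4 + 2*(-6))*(5 - (-4 + 2*(-6))) + 225) = √(2*(-4 - 12)*(5 - (-4 - 12)) + 225) = √(2*(-16)*(5 - 1*(-16)) + 225) = √(2*(-16)*(5 + 16) + 225) = √(2*(-16)*21 + 225) = √(-672 + 225) = √(-447) = I*√447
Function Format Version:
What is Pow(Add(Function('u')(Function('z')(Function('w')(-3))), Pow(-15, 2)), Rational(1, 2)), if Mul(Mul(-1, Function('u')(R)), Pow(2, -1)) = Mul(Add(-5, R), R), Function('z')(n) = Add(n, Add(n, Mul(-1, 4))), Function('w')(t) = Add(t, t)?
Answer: Mul(I, Pow(447, Rational(1, 2))) ≈ Mul(21.142, I)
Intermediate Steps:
Function('w')(t) = Mul(2, t)
Function('z')(n) = Add(-4, Mul(2, n)) (Function('z')(n) = Add(n, Add(n, -4)) = Add(n, Add(-4, n)) = Add(-4, Mul(2, n)))
Function('u')(R) = Mul(-2, R, Add(-5, R)) (Function('u')(R) = Mul(-2, Mul(Add(-5, R), R)) = Mul(-2, Mul(R, Add(-5, R))) = Mul(-2, R, Add(-5, R)))
Pow(Add(Function('u')(Function('z')(Function('w')(-3))), Pow(-15, 2)), Rational(1, 2)) = Pow(Add(Mul(2, Add(-4, Mul(2, Mul(2, -3))), Add(5, Mul(-1, Add(-4, Mul(2, Mul(2, -3)))))), Pow(-15, 2)), Rational(1, 2)) = Pow(Add(Mul(2, Add(-4, Mul(2, -6)), Add(5, Mul(-1, Add(-4, Mul(2, -6))))), 225), Rational(1, 2)) = Pow(Add(Mul(2, Add(-4, -12), Add(5, Mul(-1, Add(-4, -12)))), 225), Rational(1, 2)) = Pow(Add(Mul(2, -16, Add(5, Mul(-1, -16))), 225), Rational(1, 2)) = Pow(Add(Mul(2, -16, Add(5, 16)), 225), Rational(1, 2)) = Pow(Add(Mul(2, -16, 21), 225), Rational(1, 2)) = Pow(Add(-672, 225), Rational(1, 2)) = Pow(-447, Rational(1, 2)) = Mul(I, Pow(447, Rational(1, 2)))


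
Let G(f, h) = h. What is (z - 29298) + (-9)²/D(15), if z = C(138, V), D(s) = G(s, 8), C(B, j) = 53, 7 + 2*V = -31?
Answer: -233879/8 ≈ -29235.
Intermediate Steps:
V = -19 (V = -7/2 + (½)*(-31) = -7/2 - 31/2 = -19)
D(s) = 8
z = 53
(z - 29298) + (-9)²/D(15) = (53 - 29298) + (-9)²/8 = -29245 + 81*(⅛) = -29245 + 81/8 = -233879/8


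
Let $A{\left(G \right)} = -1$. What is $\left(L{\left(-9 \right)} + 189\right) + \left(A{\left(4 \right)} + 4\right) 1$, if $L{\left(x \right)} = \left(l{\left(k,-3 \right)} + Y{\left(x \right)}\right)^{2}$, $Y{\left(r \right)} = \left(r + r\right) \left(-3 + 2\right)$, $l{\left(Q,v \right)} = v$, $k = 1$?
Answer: $417$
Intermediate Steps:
$Y{\left(r \right)} = - 2 r$ ($Y{\left(r \right)} = 2 r \left(-1\right) = - 2 r$)
$L{\left(x \right)} = \left(-3 - 2 x\right)^{2}$
$\left(L{\left(-9 \right)} + 189\right) + \left(A{\left(4 \right)} + 4\right) 1 = \left(\left(3 + 2 \left(-9\right)\right)^{2} + 189\right) + \left(-1 + 4\right) 1 = \left(\left(3 - 18\right)^{2} + 189\right) + 3 \cdot 1 = \left(\left(-15\right)^{2} + 189\right) + 3 = \left(225 + 189\right) + 3 = 414 + 3 = 417$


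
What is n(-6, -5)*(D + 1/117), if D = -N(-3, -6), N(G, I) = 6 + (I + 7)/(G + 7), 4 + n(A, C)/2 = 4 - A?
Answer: -2921/39 ≈ -74.897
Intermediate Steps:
n(A, C) = -2*A (n(A, C) = -8 + 2*(4 - A) = -8 + (8 - 2*A) = -2*A)
N(G, I) = 6 + (7 + I)/(7 + G)
D = -25/4 (D = -(49 - 6 + 6*(-3))/(7 - 3) = -(49 - 6 - 18)/4 = -25/4 ≈ -6.2500)
n(-6, -5)*(D + 1/117) = (-2*(-6))*(-25/4 + 1/117) = 12*(-25/4 + 1/117) = 12*(-2921/468) = -2921/39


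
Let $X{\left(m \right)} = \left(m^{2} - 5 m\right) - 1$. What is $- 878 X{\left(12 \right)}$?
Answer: $-72874$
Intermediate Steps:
$X{\left(m \right)} = -1 + m^{2} - 5 m$
$- 878 X{\left(12 \right)} = - 878 \left(-1 + 12^{2} - 60\right) = - 878 \left(-1 + 144 - 60\right) = \left(-878\right) 83 = -72874$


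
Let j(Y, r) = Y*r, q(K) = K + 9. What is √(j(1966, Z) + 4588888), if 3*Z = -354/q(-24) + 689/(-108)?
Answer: √37261401970/90 ≈ 2144.8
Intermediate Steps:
q(K) = 9 + K
Z = 9299/1620 (Z = (-354/(9 - 24) + 689/(-108))/3 = (-354/(-15) + 689*(-1/108))/3 = (-354*(-1/15) - 689/108)/3 = (118/5 - 689/108)/3 = (⅓)*(9299/540) = 9299/1620 ≈ 5.7401)
√(j(1966, Z) + 4588888) = √(1966*(9299/1620) + 4588888) = √(9140917/810 + 4588888) = √(3726140197/810) = √37261401970/90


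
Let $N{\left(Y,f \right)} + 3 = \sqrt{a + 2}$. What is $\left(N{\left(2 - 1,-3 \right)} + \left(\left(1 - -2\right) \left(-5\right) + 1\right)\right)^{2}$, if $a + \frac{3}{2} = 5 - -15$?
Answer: $\frac{\left(34 - \sqrt{82}\right)^{2}}{4} \approx 155.56$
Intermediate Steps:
$a = \frac{37}{2}$ ($a = - \frac{3}{2} + \left(5 - -15\right) = - \frac{3}{2} + \left(5 + 15\right) = - \frac{3}{2} + 20 = \frac{37}{2} \approx 18.5$)
$N{\left(Y,f \right)} = -3 + \frac{\sqrt{82}}{2}$ ($N{\left(Y,f \right)} = -3 + \sqrt{\frac{37}{2} + 2} = -3 + \sqrt{\frac{41}{2}} = -3 + \frac{\sqrt{82}}{2}$)
$\left(N{\left(2 - 1,-3 \right)} + \left(\left(1 - -2\right) \left(-5\right) + 1\right)\right)^{2} = \left(\left(-3 + \frac{\sqrt{82}}{2}\right) + \left(\left(1 - -2\right) \left(-5\right) + 1\right)\right)^{2} = \left(\left(-3 + \frac{\sqrt{82}}{2}\right) + \left(\left(1 + 2\right) \left(-5\right) + 1\right)\right)^{2} = \left(\left(-3 + \frac{\sqrt{82}}{2}\right) + \left(3 \left(-5\right) + 1\right)\right)^{2} = \left(\left(-3 + \frac{\sqrt{82}}{2}\right) + \left(-15 + 1\right)\right)^{2} = \left(\left(-3 + \frac{\sqrt{82}}{2}\right) - 14\right)^{2} = \left(-17 + \frac{\sqrt{82}}{2}\right)^{2}$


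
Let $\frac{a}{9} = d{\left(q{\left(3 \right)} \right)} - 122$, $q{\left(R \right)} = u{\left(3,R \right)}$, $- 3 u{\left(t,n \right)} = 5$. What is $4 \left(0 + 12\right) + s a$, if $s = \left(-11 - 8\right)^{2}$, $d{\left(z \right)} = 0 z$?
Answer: $-396330$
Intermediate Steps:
$u{\left(t,n \right)} = - \frac{5}{3}$ ($u{\left(t,n \right)} = \left(- \frac{1}{3}\right) 5 = - \frac{5}{3}$)
$q{\left(R \right)} = - \frac{5}{3}$
$d{\left(z \right)} = 0$
$a = -1098$ ($a = 9 \left(0 - 122\right) = 9 \left(-122\right) = -1098$)
$s = 361$ ($s = \left(-19\right)^{2} = 361$)
$4 \left(0 + 12\right) + s a = 4 \left(0 + 12\right) + 361 \left(-1098\right) = 4 \cdot 12 - 396378 = 48 - 396378 = -396330$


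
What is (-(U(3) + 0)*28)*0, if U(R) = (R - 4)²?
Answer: 0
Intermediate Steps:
U(R) = (-4 + R)²
(-(U(3) + 0)*28)*0 = (-((-4 + 3)² + 0)*28)*0 = (-((-1)² + 0)*28)*0 = (-(1 + 0)*28)*0 = (-1*1*28)*0 = -1*28*0 = -28*0 = 0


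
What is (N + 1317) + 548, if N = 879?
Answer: 2744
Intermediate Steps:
(N + 1317) + 548 = (879 + 1317) + 548 = 2196 + 548 = 2744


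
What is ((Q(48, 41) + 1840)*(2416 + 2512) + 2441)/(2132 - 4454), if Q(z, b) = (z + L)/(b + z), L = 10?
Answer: -807512353/206658 ≈ -3907.5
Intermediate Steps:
Q(z, b) = (10 + z)/(b + z) (Q(z, b) = (z + 10)/(b + z) = (10 + z)/(b + z))
((Q(48, 41) + 1840)*(2416 + 2512) + 2441)/(2132 - 4454) = (((10 + 48)/(41 + 48) + 1840)*(2416 + 2512) + 2441)/(2132 - 4454) = ((58/89 + 1840)*4928 + 2441)/(-2322) = (((1/89)*58 + 1840)*4928 + 2441)*(-1/2322) = ((58/89 + 1840)*4928 + 2441)*(-1/2322) = ((163818/89)*4928 + 2441)*(-1/2322) = (807295104/89 + 2441)*(-1/2322) = (807512353/89)*(-1/2322) = -807512353/206658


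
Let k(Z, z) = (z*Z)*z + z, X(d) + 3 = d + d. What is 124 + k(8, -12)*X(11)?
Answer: 21784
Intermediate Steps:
X(d) = -3 + 2*d (X(d) = -3 + (d + d) = -3 + 2*d)
k(Z, z) = z + Z*z² (k(Z, z) = (Z*z)*z + z = Z*z² + z = z + Z*z²)
124 + k(8, -12)*X(11) = 124 + (-12*(1 + 8*(-12)))*(-3 + 2*11) = 124 + (-12*(1 - 96))*(-3 + 22) = 124 - 12*(-95)*19 = 124 + 1140*19 = 124 + 21660 = 21784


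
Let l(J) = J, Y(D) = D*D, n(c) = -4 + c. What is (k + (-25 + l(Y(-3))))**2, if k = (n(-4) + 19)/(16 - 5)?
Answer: 225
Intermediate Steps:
Y(D) = D**2
k = 1 (k = ((-4 - 4) + 19)/(16 - 5) = (-8 + 19)/11 = 11*(1/11) = 1)
(k + (-25 + l(Y(-3))))**2 = (1 + (-25 + (-3)**2))**2 = (1 + (-25 + 9))**2 = (1 - 16)**2 = (-15)**2 = 225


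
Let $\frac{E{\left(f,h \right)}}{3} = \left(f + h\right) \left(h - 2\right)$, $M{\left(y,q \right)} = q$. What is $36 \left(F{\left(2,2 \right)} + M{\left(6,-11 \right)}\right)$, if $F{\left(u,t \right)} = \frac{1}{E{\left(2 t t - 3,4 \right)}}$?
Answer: $- \frac{1186}{3} \approx -395.33$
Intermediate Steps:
$E{\left(f,h \right)} = 3 \left(-2 + h\right) \left(f + h\right)$ ($E{\left(f,h \right)} = 3 \left(f + h\right) \left(h - 2\right) = 3 \left(f + h\right) \left(-2 + h\right) = 3 \left(-2 + h\right) \left(f + h\right)$)
$F{\left(u,t \right)} = \frac{1}{6 + 12 t^{2}}$ ($F{\left(u,t \right)} = \frac{1}{- 6 \left(2 t t - 3\right) - 24 + 3 \cdot 4^{2} + 3 \left(2 t t - 3\right) 4} = \frac{1}{- 6 \left(2 t^{2} - 3\right) - 24 + 3 \cdot 16 + 3 \left(2 t^{2} - 3\right) 4} = \frac{1}{- 6 \left(-3 + 2 t^{2}\right) - 24 + 48 + 3 \left(-3 + 2 t^{2}\right) 4} = \frac{1}{\left(18 - 12 t^{2}\right) - 24 + 48 + \left(-36 + 24 t^{2}\right)} = \frac{1}{6 + 12 t^{2}}$)
$36 \left(F{\left(2,2 \right)} + M{\left(6,-11 \right)}\right) = 36 \left(\frac{1}{6 \left(1 + 2 \cdot 2^{2}\right)} - 11\right) = 36 \left(\frac{1}{6 \left(1 + 2 \cdot 4\right)} - 11\right) = 36 \left(\frac{1}{6 \left(1 + 8\right)} - 11\right) = 36 \left(\frac{1}{6 \cdot 9} - 11\right) = 36 \left(\frac{1}{6} \cdot \frac{1}{9} - 11\right) = 36 \left(\frac{1}{54} - 11\right) = 36 \left(- \frac{593}{54}\right) = - \frac{1186}{3}$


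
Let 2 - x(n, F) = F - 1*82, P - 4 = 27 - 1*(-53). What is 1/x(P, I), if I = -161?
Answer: 1/245 ≈ 0.0040816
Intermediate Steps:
P = 84 (P = 4 + (27 - 1*(-53)) = 4 + (27 + 53) = 4 + 80 = 84)
x(n, F) = 84 - F (x(n, F) = 2 - (F - 1*82) = 2 - (F - 82) = 2 - (-82 + F) = 2 + (82 - F) = 84 - F)
1/x(P, I) = 1/(84 - 1*(-161)) = 1/(84 + 161) = 1/245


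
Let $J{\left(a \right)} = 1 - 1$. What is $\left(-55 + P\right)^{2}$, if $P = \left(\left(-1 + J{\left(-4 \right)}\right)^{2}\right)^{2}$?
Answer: $2916$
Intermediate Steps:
$J{\left(a \right)} = 0$
$P = 1$ ($P = \left(\left(-1 + 0\right)^{2}\right)^{2} = \left(\left(-1\right)^{2}\right)^{2} = 1^{2} = 1$)
$\left(-55 + P\right)^{2} = \left(-55 + 1\right)^{2} = \left(-54\right)^{2} = 2916$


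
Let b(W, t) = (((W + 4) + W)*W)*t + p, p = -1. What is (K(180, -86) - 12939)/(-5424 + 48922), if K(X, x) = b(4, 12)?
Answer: -6182/21749 ≈ -0.28424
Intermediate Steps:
b(W, t) = -1 + W*t*(4 + 2*W) (b(W, t) = (((W + 4) + W)*W)*t - 1 = (((4 + W) + W)*W)*t - 1 = ((4 + 2*W)*W)*t - 1 = (W*(4 + 2*W))*t - 1 = W*t*(4 + 2*W) - 1 = -1 + W*t*(4 + 2*W))
K(X, x) = 575 (K(X, x) = -1 + 2*12*4² + 4*4*12 = -1 + 2*12*16 + 192 = -1 + 384 + 192 = 575)
(K(180, -86) - 12939)/(-5424 + 48922) = (575 - 12939)/(-5424 + 48922) = -12364/43498 = -12364*1/43498 = -6182/21749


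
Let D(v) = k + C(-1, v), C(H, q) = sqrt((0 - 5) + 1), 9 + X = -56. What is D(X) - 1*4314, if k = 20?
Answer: -4294 + 2*I ≈ -4294.0 + 2.0*I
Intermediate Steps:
X = -65 (X = -9 - 56 = -65)
C(H, q) = 2*I (C(H, q) = sqrt(-5 + 1) = sqrt(-4) = 2*I)
D(v) = 20 + 2*I
D(X) - 1*4314 = (20 + 2*I) - 1*4314 = (20 + 2*I) - 4314 = -4294 + 2*I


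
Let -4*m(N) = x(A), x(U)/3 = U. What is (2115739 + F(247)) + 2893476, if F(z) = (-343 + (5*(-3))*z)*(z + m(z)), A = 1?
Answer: 4012395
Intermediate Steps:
x(U) = 3*U
m(N) = -3/4
F(z) = (-343 - 15*z)*(-3/4 + z) (F(z) = (-343 + (5*(-3))*z)*(z - 3/4) = (-343 - 15*z)*(-3/4 + z))
(2115739 + F(247)) + 2893476 = (2115739 + (1029/4 - 15*247**2 - 1327/4*247)) + 2893476 = (2115739 + (1029/4 - 15*61009 - 327769/4)) + 2893476 = (2115739 + (1029/4 - 915135 - 327769/4)) + 2893476 = (2115739 - 996820) + 2893476 = 1118919 + 2893476 = 4012395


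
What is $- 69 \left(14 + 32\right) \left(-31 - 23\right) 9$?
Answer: $1542564$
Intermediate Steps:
$- 69 \left(14 + 32\right) \left(-31 - 23\right) 9 = - 69 \cdot 46 \left(-54\right) 9 = \left(-69\right) \left(-2484\right) 9 = 171396 \cdot 9 = 1542564$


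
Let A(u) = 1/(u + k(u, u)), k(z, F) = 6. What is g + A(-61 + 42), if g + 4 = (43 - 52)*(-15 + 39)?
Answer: -2861/13 ≈ -220.08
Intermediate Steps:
g = -220 (g = -4 + (43 - 52)*(-15 + 39) = -4 - 9*24 = -4 - 216 = -220)
A(u) = 1/(6 + u) (A(u) = 1/(u + 6) = 1/(6 + u))
g + A(-61 + 42) = -220 + 1/(6 + (-61 + 42)) = -220 + 1/(6 - 19) = -220 + 1/(-13) = -220 - 1/13 = -2861/13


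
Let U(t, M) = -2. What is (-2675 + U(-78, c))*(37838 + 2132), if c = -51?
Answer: -106999690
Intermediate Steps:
(-2675 + U(-78, c))*(37838 + 2132) = (-2675 - 2)*(37838 + 2132) = -2677*39970 = -106999690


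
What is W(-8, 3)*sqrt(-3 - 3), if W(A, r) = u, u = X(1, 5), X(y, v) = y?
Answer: I*sqrt(6) ≈ 2.4495*I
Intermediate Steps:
u = 1
W(A, r) = 1
W(-8, 3)*sqrt(-3 - 3) = 1*sqrt(-3 - 3) = 1*sqrt(-6) = 1*(I*sqrt(6)) = I*sqrt(6)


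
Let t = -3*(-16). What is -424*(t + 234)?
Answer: -119568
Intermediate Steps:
t = 48
-424*(t + 234) = -424*(48 + 234) = -424*282 = -119568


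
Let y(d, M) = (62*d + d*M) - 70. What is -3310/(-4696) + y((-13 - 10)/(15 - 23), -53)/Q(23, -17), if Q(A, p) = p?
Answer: 263481/79832 ≈ 3.3004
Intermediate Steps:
y(d, M) = -70 + 62*d + M*d (y(d, M) = (62*d + M*d) - 70 = -70 + 62*d + M*d)
-3310/(-4696) + y((-13 - 10)/(15 - 23), -53)/Q(23, -17) = -3310/(-4696) + (-70 + 62*((-13 - 10)/(15 - 23)) - 53*(-13 - 10)/(15 - 23))/(-17) = -3310*(-1/4696) + (-70 + 62*(-23/(-8)) - (-1219)/(-8))*(-1/17) = 1655/2348 + (-70 + 62*(-23*(-1/8)) - (-1219)*(-1)/8)*(-1/17) = 1655/2348 + (-70 + 62*(23/8) - 53*23/8)*(-1/17) = 1655/2348 + (-70 + 713/4 - 1219/8)*(-1/17) = 1655/2348 - 353/8*(-1/17) = 1655/2348 + 353/136 = 263481/79832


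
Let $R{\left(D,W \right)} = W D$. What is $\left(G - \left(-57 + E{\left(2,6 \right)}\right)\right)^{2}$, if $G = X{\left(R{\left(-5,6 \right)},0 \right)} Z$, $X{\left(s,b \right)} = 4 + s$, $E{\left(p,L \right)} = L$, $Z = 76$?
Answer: $3705625$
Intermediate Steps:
$R{\left(D,W \right)} = D W$
$G = -1976$ ($G = \left(4 - 30\right) 76 = \left(-26\right) 76 = -1976$)
$\left(G - \left(-57 + E{\left(2,6 \right)}\right)\right)^{2} = \left(-1976 + \left(57 - 6\right)\right)^{2} = \left(-1976 + 51\right)^{2} = \left(-1925\right)^{2} = 3705625$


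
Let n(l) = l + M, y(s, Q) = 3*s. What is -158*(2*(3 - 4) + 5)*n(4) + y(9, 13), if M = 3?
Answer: -3291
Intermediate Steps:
n(l) = 3 + l (n(l) = l + 3 = 3 + l)
-158*(2*(3 - 4) + 5)*n(4) + y(9, 13) = -158*(2*(3 - 4) + 5)*(3 + 4) + 3*9 = -158*(2*(-1) + 5)*7 + 27 = -158*(-2 + 5)*7 + 27 = -474*7 + 27 = -158*21 + 27 = -3318 + 27 = -3291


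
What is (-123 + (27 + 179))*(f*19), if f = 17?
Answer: 26809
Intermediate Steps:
(-123 + (27 + 179))*(f*19) = (-123 + (27 + 179))*(17*19) = (-123 + 206)*323 = 83*323 = 26809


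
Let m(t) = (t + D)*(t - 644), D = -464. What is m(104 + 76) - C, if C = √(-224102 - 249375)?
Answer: 131776 - I*√473477 ≈ 1.3178e+5 - 688.1*I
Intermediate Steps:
m(t) = (-644 + t)*(-464 + t) (m(t) = (t - 464)*(t - 644) = (-464 + t)*(-644 + t) = (-644 + t)*(-464 + t))
C = I*√473477 (C = √(-473477) = I*√473477 ≈ 688.1*I)
m(104 + 76) - C = (298816 + (104 + 76)² - 1108*(104 + 76)) - I*√473477 = (298816 + 180² - 1108*180) - I*√473477 = (298816 + 32400 - 199440) - I*√473477 = 131776 - I*√473477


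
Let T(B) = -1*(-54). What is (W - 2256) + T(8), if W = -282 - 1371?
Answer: -3855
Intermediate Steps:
W = -1653
T(B) = 54
(W - 2256) + T(8) = (-1653 - 2256) + 54 = -3909 + 54 = -3855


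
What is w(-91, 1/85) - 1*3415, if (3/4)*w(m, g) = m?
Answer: -10609/3 ≈ -3536.3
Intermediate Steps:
w(m, g) = 4*m/3
w(-91, 1/85) - 1*3415 = (4/3)*(-91) - 1*3415 = -364/3 - 3415 = -10609/3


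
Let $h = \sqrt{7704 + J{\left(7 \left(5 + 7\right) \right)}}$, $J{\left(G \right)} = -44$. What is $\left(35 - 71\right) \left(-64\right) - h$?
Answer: $2304 - 2 \sqrt{1915} \approx 2216.5$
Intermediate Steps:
$h = 2 \sqrt{1915}$ ($h = \sqrt{7704 - 44} = \sqrt{7660} = 2 \sqrt{1915} \approx 87.521$)
$\left(35 - 71\right) \left(-64\right) - h = \left(35 - 71\right) \left(-64\right) - 2 \sqrt{1915} = \left(-36\right) \left(-64\right) - 2 \sqrt{1915} = 2304 - 2 \sqrt{1915}$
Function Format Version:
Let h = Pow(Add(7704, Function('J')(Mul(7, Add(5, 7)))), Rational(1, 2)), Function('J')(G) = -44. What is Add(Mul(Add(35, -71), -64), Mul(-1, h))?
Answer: Add(2304, Mul(-2, Pow(1915, Rational(1, 2)))) ≈ 2216.5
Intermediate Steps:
h = Mul(2, Pow(1915, Rational(1, 2))) (h = Pow(Add(7704, -44), Rational(1, 2)) = Pow(7660, Rational(1, 2)) = Mul(2, Pow(1915, Rational(1, 2))) ≈ 87.521)
Add(Mul(Add(35, -71), -64), Mul(-1, h)) = Add(Mul(Add(35, -71), -64), Mul(-1, Mul(2, Pow(1915, Rational(1, 2))))) = Add(Mul(-36, -64), Mul(-2, Pow(1915, Rational(1, 2)))) = Add(2304, Mul(-2, Pow(1915, Rational(1, 2))))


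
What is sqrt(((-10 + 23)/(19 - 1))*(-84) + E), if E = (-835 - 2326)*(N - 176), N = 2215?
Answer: I*sqrt(58008057)/3 ≈ 2538.8*I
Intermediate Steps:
E = -6445279 (E = (-835 - 2326)*(2215 - 176) = -3161*2039 = -6445279)
sqrt(((-10 + 23)/(19 - 1))*(-84) + E) = sqrt(((-10 + 23)/(19 - 1))*(-84) - 6445279) = sqrt((13/18)*(-84) - 6445279) = sqrt(-182/3 - 6445279) = sqrt(-19336019/3) = I*sqrt(58008057)/3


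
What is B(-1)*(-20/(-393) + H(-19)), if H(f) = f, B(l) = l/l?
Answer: -7447/393 ≈ -18.949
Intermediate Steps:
B(l) = 1
B(-1)*(-20/(-393) + H(-19)) = 1*(-20/(-393) - 19) = 1*(-20*(-1/393) - 19) = 1*(20/393 - 19) = 1*(-7447/393) = -7447/393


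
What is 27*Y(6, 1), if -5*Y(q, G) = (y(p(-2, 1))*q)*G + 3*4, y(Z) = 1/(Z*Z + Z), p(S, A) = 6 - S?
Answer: -261/4 ≈ -65.250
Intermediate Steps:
y(Z) = 1/(Z + Z²) (y(Z) = 1/(Z² + Z) = 1/(Z + Z²))
Y(q, G) = -12/5 - G*q/360 (Y(q, G) = -(((1/((6 - 1*(-2))*(1 + (6 - 1*(-2)))))*q)*G + 3*4)/5 = -(((1/((6 + 2)*(1 + (6 + 2))))*q)*G + 12)/5 = -(((1/(8*(1 + 8)))*q)*G + 12)/5 = -((((⅛)/9)*q)*G + 12)/5 = -((((⅛)*(⅑))*q)*G + 12)/5 = -((q/72)*G + 12)/5 = -(G*q/72 + 12)/5 = -(12 + G*q/72)/5 = -12/5 - G*q/360)
27*Y(6, 1) = 27*(-12/5 - 1/360*1*6) = 27*(-12/5 - 1/60) = 27*(-29/12) = -261/4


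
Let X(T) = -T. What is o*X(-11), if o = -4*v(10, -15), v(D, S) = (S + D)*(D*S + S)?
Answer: -36300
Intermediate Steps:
v(D, S) = (D + S)*(S + D*S)
o = -3300 (o = -(-60)*(10 - 15 + 10² + 10*(-15)) = -(-60)*(10 - 15 + 100 - 150) = -(-60)*(-55) = -4*825 = -3300)
o*X(-11) = -(-3300)*(-11) = -3300*11 = -36300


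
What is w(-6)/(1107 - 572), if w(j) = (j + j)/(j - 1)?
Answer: 12/3745 ≈ 0.0032043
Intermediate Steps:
w(j) = 2*j/(-1 + j) (w(j) = (2*j)/(-1 + j) = 2*j/(-1 + j))
w(-6)/(1107 - 572) = (2*(-6)/(-1 - 6))/(1107 - 572) = (2*(-6)/(-7))/535 = (2*(-6)*(-1/7))/535 = (1/535)*(12/7) = 12/3745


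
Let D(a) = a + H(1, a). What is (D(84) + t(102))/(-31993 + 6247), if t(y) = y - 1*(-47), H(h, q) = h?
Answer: -39/4291 ≈ -0.0090888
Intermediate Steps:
t(y) = 47 + y (t(y) = y + 47 = 47 + y)
D(a) = 1 + a (D(a) = a + 1 = 1 + a)
(D(84) + t(102))/(-31993 + 6247) = ((1 + 84) + (47 + 102))/(-31993 + 6247) = (85 + 149)/(-25746) = 234*(-1/25746) = -39/4291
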